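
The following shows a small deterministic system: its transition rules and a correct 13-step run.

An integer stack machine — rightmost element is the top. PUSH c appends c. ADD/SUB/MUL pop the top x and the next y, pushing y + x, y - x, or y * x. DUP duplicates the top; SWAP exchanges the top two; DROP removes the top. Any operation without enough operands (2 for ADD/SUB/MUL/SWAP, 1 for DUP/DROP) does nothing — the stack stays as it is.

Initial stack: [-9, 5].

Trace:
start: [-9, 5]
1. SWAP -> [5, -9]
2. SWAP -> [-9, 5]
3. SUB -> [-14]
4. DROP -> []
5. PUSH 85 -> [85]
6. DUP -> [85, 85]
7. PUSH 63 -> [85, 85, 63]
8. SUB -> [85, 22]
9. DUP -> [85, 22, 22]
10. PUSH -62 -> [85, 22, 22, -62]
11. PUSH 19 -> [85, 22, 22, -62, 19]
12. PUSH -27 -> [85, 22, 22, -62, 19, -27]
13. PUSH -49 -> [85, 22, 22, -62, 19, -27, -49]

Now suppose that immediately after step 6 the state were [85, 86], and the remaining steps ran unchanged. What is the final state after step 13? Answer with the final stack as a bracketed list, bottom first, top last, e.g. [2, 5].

[85, 23, 23, -62, 19, -27, -49]

state after step 6 := [85, 86]
7. PUSH 63 -> [85, 86, 63]
8. SUB -> [85, 23]
9. DUP -> [85, 23, 23]
10. PUSH -62 -> [85, 23, 23, -62]
11. PUSH 19 -> [85, 23, 23, -62, 19]
12. PUSH -27 -> [85, 23, 23, -62, 19, -27]
13. PUSH -49 -> [85, 23, 23, -62, 19, -27, -49]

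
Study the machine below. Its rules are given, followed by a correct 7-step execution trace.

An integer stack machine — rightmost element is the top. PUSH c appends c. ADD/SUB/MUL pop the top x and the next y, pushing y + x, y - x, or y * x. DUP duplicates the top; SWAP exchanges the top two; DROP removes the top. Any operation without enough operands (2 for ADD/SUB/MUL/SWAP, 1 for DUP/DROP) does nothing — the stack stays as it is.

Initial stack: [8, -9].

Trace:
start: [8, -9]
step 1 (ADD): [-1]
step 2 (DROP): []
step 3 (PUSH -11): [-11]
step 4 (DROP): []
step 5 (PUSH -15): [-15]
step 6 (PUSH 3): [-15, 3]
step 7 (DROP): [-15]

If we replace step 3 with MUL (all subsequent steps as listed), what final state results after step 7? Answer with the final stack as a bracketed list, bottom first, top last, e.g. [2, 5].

[-15]

(re-executing from step 3 with the substitution; state before step 3: [])
step 3 (MUL): []
step 4 (DROP): []
step 5 (PUSH -15): [-15]
step 6 (PUSH 3): [-15, 3]
step 7 (DROP): [-15]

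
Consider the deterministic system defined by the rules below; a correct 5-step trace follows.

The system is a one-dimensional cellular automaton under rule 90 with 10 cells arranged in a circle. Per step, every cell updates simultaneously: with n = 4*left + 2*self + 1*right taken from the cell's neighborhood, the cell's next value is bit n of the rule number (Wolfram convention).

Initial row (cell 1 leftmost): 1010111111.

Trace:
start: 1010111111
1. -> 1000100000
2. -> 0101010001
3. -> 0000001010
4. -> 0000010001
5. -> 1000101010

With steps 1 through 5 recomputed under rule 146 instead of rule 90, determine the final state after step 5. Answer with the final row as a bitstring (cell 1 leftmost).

0101000000

(re-executing steps 1..5 under rule 146; state before step 1: 1010111111)
1. -> 0000011111
2. -> 1000101110
3. -> 0101000100
4. -> 1000101010
5. -> 0101000000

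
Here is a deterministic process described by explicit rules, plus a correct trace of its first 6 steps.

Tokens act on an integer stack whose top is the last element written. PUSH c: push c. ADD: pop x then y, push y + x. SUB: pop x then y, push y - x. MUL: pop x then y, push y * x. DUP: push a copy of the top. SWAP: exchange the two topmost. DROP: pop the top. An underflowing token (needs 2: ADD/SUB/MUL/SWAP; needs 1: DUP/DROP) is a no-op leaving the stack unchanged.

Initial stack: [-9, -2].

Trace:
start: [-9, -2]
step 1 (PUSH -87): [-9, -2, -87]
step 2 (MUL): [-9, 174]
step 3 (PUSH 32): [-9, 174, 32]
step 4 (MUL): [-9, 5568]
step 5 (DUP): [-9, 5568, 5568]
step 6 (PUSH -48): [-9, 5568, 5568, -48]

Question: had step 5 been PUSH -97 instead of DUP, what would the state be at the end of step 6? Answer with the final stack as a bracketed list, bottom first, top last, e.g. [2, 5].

[-9, 5568, -97, -48]

(re-executing from step 5 with the substitution; state before step 5: [-9, 5568])
step 5 (PUSH -97): [-9, 5568, -97]
step 6 (PUSH -48): [-9, 5568, -97, -48]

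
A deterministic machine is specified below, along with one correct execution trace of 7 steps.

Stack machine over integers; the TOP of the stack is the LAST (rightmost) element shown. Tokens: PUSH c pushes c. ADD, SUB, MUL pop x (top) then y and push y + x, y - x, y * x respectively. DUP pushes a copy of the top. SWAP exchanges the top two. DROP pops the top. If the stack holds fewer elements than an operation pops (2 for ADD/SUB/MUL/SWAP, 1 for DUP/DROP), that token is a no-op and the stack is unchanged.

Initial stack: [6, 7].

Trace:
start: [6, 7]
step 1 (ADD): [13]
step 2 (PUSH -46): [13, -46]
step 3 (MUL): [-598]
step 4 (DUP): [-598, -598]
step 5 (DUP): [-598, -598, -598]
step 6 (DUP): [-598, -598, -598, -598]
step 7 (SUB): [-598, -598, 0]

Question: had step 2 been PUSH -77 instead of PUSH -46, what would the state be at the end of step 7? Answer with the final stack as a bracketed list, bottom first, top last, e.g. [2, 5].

(re-executing from step 2 with the substitution; state before step 2: [13])
step 2 (PUSH -77): [13, -77]
step 3 (MUL): [-1001]
step 4 (DUP): [-1001, -1001]
step 5 (DUP): [-1001, -1001, -1001]
step 6 (DUP): [-1001, -1001, -1001, -1001]
step 7 (SUB): [-1001, -1001, 0]

[-1001, -1001, 0]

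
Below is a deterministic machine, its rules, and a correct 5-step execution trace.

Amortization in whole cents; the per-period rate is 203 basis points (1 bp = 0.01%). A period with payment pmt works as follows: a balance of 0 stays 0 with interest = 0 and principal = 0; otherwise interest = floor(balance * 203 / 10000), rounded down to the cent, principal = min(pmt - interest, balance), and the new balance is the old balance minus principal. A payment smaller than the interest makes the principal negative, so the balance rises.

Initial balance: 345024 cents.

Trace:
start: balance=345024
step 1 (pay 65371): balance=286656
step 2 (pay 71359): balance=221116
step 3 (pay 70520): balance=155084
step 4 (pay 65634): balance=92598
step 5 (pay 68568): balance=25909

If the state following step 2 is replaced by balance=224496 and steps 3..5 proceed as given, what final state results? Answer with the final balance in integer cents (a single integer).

state after step 2 := balance=224496
step 3 (pay 70520): balance=158533
step 4 (pay 65634): balance=96117
step 5 (pay 68568): balance=29500

29500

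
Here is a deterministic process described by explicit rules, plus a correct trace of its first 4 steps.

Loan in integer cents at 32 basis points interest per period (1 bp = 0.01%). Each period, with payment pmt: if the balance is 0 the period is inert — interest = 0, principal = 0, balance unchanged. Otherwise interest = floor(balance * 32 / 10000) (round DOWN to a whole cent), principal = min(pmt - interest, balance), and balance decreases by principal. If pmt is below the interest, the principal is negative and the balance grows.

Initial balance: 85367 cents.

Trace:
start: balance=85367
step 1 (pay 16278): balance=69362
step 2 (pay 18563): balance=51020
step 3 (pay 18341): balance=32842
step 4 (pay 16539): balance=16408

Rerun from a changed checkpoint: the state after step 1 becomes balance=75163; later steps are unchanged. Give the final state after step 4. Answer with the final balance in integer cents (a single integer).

22264

state after step 1 := balance=75163
step 2 (pay 18563): balance=56840
step 3 (pay 18341): balance=38680
step 4 (pay 16539): balance=22264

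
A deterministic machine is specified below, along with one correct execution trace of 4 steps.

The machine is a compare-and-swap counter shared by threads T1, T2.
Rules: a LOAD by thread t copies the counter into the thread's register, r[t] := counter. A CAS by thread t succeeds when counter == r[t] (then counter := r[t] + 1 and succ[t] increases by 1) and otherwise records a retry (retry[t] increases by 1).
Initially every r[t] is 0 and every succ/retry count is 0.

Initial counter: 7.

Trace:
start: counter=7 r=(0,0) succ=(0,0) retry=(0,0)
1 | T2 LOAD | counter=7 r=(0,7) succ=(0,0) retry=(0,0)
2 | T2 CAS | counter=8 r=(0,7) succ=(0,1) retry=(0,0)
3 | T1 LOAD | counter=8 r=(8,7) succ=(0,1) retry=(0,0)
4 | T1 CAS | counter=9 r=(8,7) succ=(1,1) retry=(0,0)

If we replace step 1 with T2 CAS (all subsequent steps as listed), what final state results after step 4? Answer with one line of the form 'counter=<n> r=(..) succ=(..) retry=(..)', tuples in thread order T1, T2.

counter=8 r=(7,0) succ=(1,0) retry=(0,2)

(re-executing from step 1 with the substitution; state before step 1: counter=7 r=(0,0) succ=(0,0) retry=(0,0))
1 | T2 CAS | counter=7 r=(0,0) succ=(0,0) retry=(0,1)
2 | T2 CAS | counter=7 r=(0,0) succ=(0,0) retry=(0,2)
3 | T1 LOAD | counter=7 r=(7,0) succ=(0,0) retry=(0,2)
4 | T1 CAS | counter=8 r=(7,0) succ=(1,0) retry=(0,2)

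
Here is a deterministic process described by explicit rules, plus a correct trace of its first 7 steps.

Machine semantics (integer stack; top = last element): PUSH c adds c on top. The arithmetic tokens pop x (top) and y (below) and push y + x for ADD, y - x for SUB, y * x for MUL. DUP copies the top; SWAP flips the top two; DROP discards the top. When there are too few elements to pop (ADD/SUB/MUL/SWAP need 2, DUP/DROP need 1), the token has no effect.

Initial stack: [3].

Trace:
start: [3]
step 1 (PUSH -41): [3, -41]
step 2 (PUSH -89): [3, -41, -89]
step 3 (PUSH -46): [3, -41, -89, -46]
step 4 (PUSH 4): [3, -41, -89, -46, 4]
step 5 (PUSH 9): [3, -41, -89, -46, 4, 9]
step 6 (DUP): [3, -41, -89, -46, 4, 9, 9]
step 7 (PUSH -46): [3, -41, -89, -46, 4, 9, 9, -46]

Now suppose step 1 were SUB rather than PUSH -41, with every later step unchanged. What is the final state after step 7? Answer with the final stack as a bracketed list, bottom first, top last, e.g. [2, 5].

[3, -89, -46, 4, 9, 9, -46]

(re-executing from step 1 with the substitution; state before step 1: [3])
step 1 (SUB): [3]
step 2 (PUSH -89): [3, -89]
step 3 (PUSH -46): [3, -89, -46]
step 4 (PUSH 4): [3, -89, -46, 4]
step 5 (PUSH 9): [3, -89, -46, 4, 9]
step 6 (DUP): [3, -89, -46, 4, 9, 9]
step 7 (PUSH -46): [3, -89, -46, 4, 9, 9, -46]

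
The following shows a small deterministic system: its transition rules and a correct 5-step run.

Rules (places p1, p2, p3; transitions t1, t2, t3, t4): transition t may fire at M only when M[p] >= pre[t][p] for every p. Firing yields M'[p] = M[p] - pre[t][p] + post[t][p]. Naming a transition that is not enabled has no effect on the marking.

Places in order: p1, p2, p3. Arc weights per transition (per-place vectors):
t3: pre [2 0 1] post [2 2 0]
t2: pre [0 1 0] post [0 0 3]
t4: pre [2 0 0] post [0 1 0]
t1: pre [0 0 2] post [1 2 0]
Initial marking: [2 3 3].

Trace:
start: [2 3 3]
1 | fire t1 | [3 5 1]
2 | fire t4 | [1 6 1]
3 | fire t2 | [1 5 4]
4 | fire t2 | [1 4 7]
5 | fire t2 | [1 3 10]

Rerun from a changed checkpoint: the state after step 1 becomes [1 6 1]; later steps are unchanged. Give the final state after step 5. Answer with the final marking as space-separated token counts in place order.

1 3 10

state after step 1 := [1 6 1]
2 | fire t4 | [1 6 1]
3 | fire t2 | [1 5 4]
4 | fire t2 | [1 4 7]
5 | fire t2 | [1 3 10]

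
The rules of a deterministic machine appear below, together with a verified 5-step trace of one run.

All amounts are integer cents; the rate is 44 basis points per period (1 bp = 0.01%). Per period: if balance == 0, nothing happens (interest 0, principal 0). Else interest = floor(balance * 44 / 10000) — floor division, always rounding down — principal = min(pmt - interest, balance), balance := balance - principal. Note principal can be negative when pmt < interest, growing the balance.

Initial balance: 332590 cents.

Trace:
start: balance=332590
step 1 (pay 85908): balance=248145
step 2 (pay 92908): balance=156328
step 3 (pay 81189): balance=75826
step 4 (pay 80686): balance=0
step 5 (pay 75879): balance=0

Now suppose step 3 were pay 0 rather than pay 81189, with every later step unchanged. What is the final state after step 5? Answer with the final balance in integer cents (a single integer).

(re-executing from step 3 with the substitution; state before step 3: balance=156328)
step 3 (pay 0): balance=157015
step 4 (pay 80686): balance=77019
step 5 (pay 75879): balance=1478

1478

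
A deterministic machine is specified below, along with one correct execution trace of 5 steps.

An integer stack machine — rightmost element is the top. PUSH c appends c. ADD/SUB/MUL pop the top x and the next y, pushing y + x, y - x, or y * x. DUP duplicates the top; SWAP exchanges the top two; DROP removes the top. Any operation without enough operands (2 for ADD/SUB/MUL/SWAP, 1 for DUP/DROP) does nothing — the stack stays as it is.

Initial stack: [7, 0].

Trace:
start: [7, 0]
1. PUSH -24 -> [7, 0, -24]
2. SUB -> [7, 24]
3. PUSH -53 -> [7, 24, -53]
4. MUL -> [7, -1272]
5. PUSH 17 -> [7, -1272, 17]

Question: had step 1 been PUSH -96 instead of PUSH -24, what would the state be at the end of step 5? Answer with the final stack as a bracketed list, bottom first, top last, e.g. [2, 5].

(re-executing from step 1 with the substitution; state before step 1: [7, 0])
1. PUSH -96 -> [7, 0, -96]
2. SUB -> [7, 96]
3. PUSH -53 -> [7, 96, -53]
4. MUL -> [7, -5088]
5. PUSH 17 -> [7, -5088, 17]

[7, -5088, 17]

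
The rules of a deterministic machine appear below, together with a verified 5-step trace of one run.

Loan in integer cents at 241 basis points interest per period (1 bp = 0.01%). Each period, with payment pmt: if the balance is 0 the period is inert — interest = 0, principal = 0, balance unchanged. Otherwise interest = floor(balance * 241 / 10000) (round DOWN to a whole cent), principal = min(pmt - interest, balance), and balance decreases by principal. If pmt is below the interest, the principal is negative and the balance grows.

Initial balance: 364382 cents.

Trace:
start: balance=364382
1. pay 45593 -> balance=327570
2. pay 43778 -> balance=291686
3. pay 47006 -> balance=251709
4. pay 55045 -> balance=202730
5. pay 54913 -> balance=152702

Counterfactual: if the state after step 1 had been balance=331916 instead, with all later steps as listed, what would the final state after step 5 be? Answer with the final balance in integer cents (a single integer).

state after step 1 := balance=331916
2. pay 43778 -> balance=296137
3. pay 47006 -> balance=256267
4. pay 55045 -> balance=207398
5. pay 54913 -> balance=157483

157483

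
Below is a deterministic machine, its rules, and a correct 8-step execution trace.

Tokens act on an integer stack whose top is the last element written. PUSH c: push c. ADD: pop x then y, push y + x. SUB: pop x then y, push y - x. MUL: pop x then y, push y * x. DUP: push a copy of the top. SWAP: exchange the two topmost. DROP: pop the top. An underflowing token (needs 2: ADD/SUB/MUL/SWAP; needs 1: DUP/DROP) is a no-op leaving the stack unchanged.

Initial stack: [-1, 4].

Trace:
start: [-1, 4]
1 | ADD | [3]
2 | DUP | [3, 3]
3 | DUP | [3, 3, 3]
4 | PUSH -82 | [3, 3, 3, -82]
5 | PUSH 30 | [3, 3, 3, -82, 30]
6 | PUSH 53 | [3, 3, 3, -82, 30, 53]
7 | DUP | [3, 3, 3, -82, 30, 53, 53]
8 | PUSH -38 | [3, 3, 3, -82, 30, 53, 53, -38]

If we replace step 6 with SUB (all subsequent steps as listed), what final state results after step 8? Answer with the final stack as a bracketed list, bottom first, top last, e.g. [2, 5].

(re-executing from step 6 with the substitution; state before step 6: [3, 3, 3, -82, 30])
6 | SUB | [3, 3, 3, -112]
7 | DUP | [3, 3, 3, -112, -112]
8 | PUSH -38 | [3, 3, 3, -112, -112, -38]

[3, 3, 3, -112, -112, -38]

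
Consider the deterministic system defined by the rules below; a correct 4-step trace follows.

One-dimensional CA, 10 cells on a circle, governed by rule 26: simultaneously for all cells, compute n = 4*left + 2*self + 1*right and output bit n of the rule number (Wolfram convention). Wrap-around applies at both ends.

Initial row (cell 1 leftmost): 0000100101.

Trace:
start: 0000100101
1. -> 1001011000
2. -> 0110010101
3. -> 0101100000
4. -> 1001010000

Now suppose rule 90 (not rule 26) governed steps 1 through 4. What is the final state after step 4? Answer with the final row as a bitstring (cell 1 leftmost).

1100010010

(re-executing steps 1..4 under rule 90; state before step 1: 0000100101)
1. -> 1001011000
2. -> 0110011101
3. -> 0111110100
4. -> 1100010010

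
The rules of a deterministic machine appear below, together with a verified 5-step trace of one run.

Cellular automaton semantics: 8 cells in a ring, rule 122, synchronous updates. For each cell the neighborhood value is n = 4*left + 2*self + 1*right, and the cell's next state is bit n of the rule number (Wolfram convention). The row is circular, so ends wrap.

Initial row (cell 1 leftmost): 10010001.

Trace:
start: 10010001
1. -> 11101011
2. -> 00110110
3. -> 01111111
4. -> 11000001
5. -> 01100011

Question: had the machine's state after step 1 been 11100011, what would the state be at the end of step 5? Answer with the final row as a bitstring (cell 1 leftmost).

01100011

state after step 1 := 11100011
2. -> 00110110
3. -> 01111111
4. -> 11000001
5. -> 01100011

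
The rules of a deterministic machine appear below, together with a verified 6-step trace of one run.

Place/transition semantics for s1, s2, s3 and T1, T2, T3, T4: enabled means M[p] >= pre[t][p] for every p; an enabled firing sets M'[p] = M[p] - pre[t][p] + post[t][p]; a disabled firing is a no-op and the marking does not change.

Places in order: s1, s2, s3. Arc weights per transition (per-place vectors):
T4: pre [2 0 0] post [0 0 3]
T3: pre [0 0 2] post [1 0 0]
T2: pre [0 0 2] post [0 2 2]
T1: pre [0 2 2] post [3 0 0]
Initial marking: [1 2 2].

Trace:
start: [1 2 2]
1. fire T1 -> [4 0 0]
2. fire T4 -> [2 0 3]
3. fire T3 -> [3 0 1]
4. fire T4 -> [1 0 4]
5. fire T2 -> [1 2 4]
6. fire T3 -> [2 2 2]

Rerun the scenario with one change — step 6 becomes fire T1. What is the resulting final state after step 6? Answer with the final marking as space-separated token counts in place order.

4 0 2

(re-executing from step 6 with the substitution; state before step 6: [1 2 4])
6. fire T1 -> [4 0 2]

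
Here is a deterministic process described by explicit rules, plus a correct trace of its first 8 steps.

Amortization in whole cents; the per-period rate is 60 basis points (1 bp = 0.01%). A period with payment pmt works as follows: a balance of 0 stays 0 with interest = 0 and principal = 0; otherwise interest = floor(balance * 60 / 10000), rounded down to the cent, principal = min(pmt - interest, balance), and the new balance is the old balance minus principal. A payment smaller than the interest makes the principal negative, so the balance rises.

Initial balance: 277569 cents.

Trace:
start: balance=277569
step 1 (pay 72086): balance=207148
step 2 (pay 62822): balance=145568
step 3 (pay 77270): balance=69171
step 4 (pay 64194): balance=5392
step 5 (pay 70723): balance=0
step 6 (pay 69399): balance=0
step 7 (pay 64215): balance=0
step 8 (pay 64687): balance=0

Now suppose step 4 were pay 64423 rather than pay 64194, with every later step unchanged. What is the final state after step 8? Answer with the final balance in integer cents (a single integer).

(re-executing from step 4 with the substitution; state before step 4: balance=69171)
step 4 (pay 64423): balance=5163
step 5 (pay 70723): balance=0
step 6 (pay 69399): balance=0
step 7 (pay 64215): balance=0
step 8 (pay 64687): balance=0

0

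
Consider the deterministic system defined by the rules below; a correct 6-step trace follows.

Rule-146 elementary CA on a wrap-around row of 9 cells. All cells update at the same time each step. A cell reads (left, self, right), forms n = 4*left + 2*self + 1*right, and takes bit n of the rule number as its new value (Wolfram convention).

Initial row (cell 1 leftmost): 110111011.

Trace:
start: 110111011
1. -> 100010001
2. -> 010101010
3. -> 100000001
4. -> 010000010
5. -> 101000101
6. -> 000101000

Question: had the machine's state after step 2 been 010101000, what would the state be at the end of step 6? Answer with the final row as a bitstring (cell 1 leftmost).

010001000

state after step 2 := 010101000
3. -> 100000100
4. -> 010001011
5. -> 001010000
6. -> 010001000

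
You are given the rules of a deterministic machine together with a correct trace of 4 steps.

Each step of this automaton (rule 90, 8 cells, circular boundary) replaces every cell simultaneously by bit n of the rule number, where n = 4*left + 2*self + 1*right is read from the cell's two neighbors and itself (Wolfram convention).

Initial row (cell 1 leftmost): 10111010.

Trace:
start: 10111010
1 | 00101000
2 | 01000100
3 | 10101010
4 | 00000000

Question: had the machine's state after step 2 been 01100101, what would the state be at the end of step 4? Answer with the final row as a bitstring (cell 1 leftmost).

state after step 2 := 01100101
3 | 01111000
4 | 11001100

11001100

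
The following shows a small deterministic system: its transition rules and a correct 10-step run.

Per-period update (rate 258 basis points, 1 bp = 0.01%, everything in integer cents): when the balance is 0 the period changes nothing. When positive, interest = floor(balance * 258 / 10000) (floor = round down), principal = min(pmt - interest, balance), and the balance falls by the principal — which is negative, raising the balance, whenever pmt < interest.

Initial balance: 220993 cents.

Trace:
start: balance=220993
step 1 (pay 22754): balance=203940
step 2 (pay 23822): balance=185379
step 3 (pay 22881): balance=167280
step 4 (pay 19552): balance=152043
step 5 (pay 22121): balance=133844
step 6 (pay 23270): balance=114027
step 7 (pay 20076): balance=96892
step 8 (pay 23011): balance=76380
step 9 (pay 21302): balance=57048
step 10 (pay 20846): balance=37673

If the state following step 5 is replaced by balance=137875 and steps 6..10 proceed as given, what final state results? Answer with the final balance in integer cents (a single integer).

42253

state after step 5 := balance=137875
step 6 (pay 23270): balance=118162
step 7 (pay 20076): balance=101134
step 8 (pay 23011): balance=80732
step 9 (pay 21302): balance=61512
step 10 (pay 20846): balance=42253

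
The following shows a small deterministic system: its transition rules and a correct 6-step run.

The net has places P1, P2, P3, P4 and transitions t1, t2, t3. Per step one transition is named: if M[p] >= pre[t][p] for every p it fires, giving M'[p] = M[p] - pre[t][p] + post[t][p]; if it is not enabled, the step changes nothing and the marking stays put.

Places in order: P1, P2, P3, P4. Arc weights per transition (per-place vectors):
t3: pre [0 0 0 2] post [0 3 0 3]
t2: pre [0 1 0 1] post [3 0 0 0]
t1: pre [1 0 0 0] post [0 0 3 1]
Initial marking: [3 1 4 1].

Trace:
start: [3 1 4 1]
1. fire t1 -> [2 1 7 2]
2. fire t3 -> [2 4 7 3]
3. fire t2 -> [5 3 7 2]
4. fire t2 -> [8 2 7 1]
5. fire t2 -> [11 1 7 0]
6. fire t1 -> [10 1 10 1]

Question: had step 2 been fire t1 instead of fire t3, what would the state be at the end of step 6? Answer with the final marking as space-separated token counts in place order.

3 0 13 3

(re-executing from step 2 with the substitution; state before step 2: [2 1 7 2])
2. fire t1 -> [1 1 10 3]
3. fire t2 -> [4 0 10 2]
4. fire t2 -> [4 0 10 2]
5. fire t2 -> [4 0 10 2]
6. fire t1 -> [3 0 13 3]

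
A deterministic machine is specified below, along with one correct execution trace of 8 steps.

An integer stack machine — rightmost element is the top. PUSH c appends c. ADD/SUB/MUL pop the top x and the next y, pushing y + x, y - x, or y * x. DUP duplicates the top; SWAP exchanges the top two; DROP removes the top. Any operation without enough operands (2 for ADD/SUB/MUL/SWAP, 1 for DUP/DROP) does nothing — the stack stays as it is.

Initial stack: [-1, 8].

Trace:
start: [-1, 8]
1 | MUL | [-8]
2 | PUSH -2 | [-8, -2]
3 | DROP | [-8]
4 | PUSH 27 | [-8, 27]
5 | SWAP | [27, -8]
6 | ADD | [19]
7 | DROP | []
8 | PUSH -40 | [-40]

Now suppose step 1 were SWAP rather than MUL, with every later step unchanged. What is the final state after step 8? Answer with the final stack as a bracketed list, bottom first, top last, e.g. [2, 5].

(re-executing from step 1 with the substitution; state before step 1: [-1, 8])
1 | SWAP | [8, -1]
2 | PUSH -2 | [8, -1, -2]
3 | DROP | [8, -1]
4 | PUSH 27 | [8, -1, 27]
5 | SWAP | [8, 27, -1]
6 | ADD | [8, 26]
7 | DROP | [8]
8 | PUSH -40 | [8, -40]

[8, -40]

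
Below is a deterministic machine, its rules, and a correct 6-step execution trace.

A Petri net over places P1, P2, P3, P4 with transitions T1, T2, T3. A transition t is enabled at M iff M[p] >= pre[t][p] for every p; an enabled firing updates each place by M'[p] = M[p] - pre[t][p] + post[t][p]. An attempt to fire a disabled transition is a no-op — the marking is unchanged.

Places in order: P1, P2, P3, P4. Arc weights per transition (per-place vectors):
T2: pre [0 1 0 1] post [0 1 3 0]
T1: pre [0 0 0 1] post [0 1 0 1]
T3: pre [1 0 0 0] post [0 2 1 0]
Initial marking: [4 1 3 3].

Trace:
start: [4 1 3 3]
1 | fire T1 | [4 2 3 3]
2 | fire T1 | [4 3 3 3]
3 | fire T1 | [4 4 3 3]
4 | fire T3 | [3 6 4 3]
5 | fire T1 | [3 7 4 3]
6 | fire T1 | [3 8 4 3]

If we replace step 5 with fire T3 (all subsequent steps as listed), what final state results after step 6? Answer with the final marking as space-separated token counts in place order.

2 9 5 3

(re-executing from step 5 with the substitution; state before step 5: [3 6 4 3])
5 | fire T3 | [2 8 5 3]
6 | fire T1 | [2 9 5 3]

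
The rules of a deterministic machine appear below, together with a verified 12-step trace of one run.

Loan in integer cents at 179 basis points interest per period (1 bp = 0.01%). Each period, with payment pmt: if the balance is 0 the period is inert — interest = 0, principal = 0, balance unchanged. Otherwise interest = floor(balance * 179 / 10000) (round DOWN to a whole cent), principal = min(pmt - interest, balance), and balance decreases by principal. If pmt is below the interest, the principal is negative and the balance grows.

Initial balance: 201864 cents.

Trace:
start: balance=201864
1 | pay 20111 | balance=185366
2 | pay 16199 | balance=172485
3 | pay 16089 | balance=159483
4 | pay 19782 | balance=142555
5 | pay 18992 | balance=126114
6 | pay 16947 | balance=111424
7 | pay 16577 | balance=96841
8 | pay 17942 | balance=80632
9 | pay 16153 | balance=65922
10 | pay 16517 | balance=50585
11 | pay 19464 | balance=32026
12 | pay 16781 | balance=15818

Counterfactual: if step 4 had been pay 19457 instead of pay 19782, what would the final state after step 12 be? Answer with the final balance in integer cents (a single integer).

16191

(re-executing from step 4 with the substitution; state before step 4: balance=159483)
4 | pay 19457 | balance=142880
5 | pay 18992 | balance=126445
6 | pay 16947 | balance=111761
7 | pay 16577 | balance=97184
8 | pay 17942 | balance=80981
9 | pay 16153 | balance=66277
10 | pay 16517 | balance=50946
11 | pay 19464 | balance=32393
12 | pay 16781 | balance=16191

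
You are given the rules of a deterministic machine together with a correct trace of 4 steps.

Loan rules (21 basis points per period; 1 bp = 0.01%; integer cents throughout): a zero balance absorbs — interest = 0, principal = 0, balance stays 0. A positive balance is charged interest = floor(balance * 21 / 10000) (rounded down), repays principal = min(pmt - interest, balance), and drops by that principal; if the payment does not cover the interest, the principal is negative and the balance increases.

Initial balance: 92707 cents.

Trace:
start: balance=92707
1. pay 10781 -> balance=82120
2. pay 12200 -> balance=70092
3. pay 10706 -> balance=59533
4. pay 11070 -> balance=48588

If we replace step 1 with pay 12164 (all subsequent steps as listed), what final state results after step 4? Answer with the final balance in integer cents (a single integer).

47196

(re-executing from step 1 with the substitution; state before step 1: balance=92707)
1. pay 12164 -> balance=80737
2. pay 12200 -> balance=68706
3. pay 10706 -> balance=58144
4. pay 11070 -> balance=47196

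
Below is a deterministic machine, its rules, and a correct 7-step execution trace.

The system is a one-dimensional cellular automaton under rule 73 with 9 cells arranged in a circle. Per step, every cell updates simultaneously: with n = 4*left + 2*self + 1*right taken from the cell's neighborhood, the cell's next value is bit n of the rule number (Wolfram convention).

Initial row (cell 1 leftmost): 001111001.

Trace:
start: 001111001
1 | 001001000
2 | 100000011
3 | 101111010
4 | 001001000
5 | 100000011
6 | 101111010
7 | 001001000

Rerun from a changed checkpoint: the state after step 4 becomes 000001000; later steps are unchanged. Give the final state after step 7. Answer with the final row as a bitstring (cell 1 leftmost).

state after step 4 := 000001000
5 | 111100011
6 | 000101010
7 | 110000000

110000000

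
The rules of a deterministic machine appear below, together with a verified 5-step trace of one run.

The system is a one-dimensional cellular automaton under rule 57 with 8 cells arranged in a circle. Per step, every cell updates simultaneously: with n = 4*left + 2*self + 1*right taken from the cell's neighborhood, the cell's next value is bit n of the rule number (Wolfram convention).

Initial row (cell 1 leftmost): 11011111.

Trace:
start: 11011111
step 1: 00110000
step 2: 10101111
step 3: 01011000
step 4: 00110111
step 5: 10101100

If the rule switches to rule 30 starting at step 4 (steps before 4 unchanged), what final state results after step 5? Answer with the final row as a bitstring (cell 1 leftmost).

(re-executing steps 4..5 under rule 30; state before step 4: 01011000)
step 4: 11010100
step 5: 10010111

10010111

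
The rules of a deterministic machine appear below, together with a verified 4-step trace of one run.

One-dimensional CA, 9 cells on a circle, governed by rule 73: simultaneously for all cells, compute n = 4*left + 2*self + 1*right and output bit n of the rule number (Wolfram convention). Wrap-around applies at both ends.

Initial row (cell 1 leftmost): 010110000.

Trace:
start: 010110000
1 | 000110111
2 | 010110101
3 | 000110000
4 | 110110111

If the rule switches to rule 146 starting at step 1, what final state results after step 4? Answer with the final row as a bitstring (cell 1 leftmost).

(re-executing steps 1..4 under rule 146; state before step 1: 010110000)
1 | 100001000
2 | 010010101
3 | 001100000
4 | 010010000

010010000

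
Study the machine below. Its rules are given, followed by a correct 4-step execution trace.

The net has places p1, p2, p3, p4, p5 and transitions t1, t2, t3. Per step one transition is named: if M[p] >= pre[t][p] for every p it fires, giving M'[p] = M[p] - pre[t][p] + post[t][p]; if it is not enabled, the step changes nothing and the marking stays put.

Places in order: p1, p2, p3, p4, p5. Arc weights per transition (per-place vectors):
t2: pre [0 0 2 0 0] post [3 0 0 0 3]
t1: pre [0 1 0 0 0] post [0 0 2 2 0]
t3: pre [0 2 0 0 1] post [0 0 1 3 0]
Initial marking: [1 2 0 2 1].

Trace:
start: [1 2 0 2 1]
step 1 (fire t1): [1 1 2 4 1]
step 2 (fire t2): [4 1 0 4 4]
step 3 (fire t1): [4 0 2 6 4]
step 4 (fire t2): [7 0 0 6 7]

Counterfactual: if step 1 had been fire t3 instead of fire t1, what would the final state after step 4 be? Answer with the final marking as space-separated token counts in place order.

1 0 1 5 0

(re-executing from step 1 with the substitution; state before step 1: [1 2 0 2 1])
step 1 (fire t3): [1 0 1 5 0]
step 2 (fire t2): [1 0 1 5 0]
step 3 (fire t1): [1 0 1 5 0]
step 4 (fire t2): [1 0 1 5 0]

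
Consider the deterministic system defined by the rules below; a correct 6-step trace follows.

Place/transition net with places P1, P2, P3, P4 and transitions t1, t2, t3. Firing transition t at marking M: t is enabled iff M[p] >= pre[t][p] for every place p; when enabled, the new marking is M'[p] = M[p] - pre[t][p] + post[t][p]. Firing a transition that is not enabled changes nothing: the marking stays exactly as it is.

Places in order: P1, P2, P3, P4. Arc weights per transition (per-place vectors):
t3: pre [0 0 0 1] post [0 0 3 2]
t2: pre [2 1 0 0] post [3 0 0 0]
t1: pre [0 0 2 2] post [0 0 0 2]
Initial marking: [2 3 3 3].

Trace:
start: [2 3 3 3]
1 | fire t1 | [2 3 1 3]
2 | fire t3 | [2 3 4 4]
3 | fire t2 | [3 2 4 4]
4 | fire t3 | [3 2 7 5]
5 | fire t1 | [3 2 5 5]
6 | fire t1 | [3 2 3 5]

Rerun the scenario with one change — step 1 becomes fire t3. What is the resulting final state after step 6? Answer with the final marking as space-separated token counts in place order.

3 2 8 6

(re-executing from step 1 with the substitution; state before step 1: [2 3 3 3])
1 | fire t3 | [2 3 6 4]
2 | fire t3 | [2 3 9 5]
3 | fire t2 | [3 2 9 5]
4 | fire t3 | [3 2 12 6]
5 | fire t1 | [3 2 10 6]
6 | fire t1 | [3 2 8 6]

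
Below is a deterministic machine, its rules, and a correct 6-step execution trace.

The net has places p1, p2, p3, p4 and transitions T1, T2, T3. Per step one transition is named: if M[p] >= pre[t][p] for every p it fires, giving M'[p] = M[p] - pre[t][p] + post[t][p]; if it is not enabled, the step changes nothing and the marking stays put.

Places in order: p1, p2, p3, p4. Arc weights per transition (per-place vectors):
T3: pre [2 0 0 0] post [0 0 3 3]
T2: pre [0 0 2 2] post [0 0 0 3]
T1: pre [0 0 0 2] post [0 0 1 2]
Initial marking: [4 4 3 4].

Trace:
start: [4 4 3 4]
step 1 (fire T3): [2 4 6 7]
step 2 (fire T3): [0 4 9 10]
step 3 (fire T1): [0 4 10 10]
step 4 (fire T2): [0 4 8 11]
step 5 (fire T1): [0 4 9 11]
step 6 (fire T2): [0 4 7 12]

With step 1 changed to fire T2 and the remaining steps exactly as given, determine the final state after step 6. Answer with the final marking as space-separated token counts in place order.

(re-executing from step 1 with the substitution; state before step 1: [4 4 3 4])
step 1 (fire T2): [4 4 1 5]
step 2 (fire T3): [2 4 4 8]
step 3 (fire T1): [2 4 5 8]
step 4 (fire T2): [2 4 3 9]
step 5 (fire T1): [2 4 4 9]
step 6 (fire T2): [2 4 2 10]

2 4 2 10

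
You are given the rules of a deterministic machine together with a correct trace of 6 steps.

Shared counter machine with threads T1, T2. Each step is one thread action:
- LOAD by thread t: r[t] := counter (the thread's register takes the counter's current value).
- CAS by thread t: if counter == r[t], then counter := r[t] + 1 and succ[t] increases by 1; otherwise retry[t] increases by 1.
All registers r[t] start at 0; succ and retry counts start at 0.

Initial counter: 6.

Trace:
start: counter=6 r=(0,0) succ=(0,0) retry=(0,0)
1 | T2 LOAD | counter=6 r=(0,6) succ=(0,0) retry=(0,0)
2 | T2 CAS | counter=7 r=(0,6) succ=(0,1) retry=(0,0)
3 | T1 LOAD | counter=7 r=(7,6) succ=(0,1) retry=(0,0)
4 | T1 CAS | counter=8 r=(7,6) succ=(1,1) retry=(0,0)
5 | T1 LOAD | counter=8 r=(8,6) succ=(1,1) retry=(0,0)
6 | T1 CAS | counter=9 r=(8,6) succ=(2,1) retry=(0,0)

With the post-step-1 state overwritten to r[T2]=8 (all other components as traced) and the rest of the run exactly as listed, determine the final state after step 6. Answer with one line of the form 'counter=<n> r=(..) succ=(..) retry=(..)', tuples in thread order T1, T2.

state after step 1 := counter=6 r=(0,8) succ=(0,0) retry=(0,0)
2 | T2 CAS | counter=6 r=(0,8) succ=(0,0) retry=(0,1)
3 | T1 LOAD | counter=6 r=(6,8) succ=(0,0) retry=(0,1)
4 | T1 CAS | counter=7 r=(6,8) succ=(1,0) retry=(0,1)
5 | T1 LOAD | counter=7 r=(7,8) succ=(1,0) retry=(0,1)
6 | T1 CAS | counter=8 r=(7,8) succ=(2,0) retry=(0,1)

counter=8 r=(7,8) succ=(2,0) retry=(0,1)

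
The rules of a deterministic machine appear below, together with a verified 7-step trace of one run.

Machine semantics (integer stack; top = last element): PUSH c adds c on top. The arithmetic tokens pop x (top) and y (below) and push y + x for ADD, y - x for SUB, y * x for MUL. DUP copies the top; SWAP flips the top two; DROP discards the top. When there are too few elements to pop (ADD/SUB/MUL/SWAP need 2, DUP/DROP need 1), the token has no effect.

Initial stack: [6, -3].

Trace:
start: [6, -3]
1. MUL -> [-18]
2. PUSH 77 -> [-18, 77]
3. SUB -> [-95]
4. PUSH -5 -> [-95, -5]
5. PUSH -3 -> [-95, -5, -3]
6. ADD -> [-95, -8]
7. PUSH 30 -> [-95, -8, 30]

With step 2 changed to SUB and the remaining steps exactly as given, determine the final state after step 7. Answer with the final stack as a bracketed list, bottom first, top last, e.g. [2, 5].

[-18, -8, 30]

(re-executing from step 2 with the substitution; state before step 2: [-18])
2. SUB -> [-18]
3. SUB -> [-18]
4. PUSH -5 -> [-18, -5]
5. PUSH -3 -> [-18, -5, -3]
6. ADD -> [-18, -8]
7. PUSH 30 -> [-18, -8, 30]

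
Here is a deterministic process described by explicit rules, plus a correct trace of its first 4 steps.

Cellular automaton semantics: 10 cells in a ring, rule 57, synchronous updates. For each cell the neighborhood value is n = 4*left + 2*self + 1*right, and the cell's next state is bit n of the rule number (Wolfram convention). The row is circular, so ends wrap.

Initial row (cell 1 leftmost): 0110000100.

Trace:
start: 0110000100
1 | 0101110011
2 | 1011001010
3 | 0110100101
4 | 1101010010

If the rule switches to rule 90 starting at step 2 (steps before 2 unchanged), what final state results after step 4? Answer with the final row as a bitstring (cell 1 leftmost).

(re-executing steps 2..4 under rule 90; state before step 2: 0101110011)
2 | 0001011111
3 | 1010010001
4 | 1001101011

1001101011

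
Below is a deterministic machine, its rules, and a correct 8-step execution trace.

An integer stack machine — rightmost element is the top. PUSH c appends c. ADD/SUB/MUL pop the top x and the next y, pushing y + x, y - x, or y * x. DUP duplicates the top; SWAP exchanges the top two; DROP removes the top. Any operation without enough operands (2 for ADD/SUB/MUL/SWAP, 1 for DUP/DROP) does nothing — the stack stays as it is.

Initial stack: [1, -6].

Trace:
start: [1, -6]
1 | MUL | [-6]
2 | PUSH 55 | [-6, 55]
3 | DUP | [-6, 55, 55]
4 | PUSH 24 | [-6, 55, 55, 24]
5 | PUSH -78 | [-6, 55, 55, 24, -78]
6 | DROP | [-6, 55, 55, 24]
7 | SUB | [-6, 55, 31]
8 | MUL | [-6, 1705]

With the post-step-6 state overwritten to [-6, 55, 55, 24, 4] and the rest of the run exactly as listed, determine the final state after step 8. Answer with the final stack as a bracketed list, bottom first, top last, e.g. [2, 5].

[-6, 55, 1100]

state after step 6 := [-6, 55, 55, 24, 4]
7 | SUB | [-6, 55, 55, 20]
8 | MUL | [-6, 55, 1100]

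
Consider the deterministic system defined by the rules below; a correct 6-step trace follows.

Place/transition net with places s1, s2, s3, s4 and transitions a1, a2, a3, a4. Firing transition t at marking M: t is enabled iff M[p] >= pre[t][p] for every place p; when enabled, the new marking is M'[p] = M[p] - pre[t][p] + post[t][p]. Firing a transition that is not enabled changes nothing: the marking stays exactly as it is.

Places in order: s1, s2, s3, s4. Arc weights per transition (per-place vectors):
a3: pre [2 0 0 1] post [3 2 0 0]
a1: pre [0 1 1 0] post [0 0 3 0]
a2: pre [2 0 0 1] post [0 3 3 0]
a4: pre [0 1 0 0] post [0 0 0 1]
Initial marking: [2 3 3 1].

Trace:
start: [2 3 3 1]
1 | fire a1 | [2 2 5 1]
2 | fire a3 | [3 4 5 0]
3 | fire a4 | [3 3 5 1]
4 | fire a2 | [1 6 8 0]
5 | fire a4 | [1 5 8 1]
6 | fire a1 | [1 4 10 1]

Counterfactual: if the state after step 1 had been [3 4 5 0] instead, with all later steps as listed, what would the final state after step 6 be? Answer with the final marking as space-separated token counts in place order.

state after step 1 := [3 4 5 0]
2 | fire a3 | [3 4 5 0]
3 | fire a4 | [3 3 5 1]
4 | fire a2 | [1 6 8 0]
5 | fire a4 | [1 5 8 1]
6 | fire a1 | [1 4 10 1]

1 4 10 1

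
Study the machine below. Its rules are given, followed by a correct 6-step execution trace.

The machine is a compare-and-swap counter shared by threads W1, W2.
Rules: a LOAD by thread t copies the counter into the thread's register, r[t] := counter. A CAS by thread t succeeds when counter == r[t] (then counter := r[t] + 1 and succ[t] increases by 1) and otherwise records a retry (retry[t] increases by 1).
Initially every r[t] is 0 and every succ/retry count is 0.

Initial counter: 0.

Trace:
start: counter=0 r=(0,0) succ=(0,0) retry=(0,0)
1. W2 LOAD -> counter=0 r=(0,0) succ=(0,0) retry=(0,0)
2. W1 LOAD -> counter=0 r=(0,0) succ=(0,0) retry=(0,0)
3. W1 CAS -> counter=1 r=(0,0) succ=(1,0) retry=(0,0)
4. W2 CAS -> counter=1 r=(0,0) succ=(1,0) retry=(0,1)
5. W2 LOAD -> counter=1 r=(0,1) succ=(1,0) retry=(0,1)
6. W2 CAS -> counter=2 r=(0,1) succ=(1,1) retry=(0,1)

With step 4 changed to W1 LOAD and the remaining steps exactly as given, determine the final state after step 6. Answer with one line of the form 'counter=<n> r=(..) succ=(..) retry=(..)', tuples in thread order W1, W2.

counter=2 r=(1,1) succ=(1,1) retry=(0,0)

(re-executing from step 4 with the substitution; state before step 4: counter=1 r=(0,0) succ=(1,0) retry=(0,0))
4. W1 LOAD -> counter=1 r=(1,0) succ=(1,0) retry=(0,0)
5. W2 LOAD -> counter=1 r=(1,1) succ=(1,0) retry=(0,0)
6. W2 CAS -> counter=2 r=(1,1) succ=(1,1) retry=(0,0)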